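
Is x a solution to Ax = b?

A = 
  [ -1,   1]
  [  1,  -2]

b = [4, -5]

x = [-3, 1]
Yes

Ax = [4, -5] = b ✓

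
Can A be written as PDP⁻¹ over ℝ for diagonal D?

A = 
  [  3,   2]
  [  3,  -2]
Yes

tr(A) = 1, det(A) = -12
Characteristic polynomial: λ² - tr(A)λ + det(A) = λ² - λ - 12
λ² - λ - 12 = (λ + 3)(λ - 4)
Eigenvalues: 4, -3
λ=-3: alg. mult. = 1, geom. mult. = 2 - rank(A - (-3)I) = 2 - 1 = 1
λ=4: alg. mult. = 1, geom. mult. = 2 - rank(A - (4)I) = 2 - 1 = 1
Sum of geometric multiplicities equals n, so A has n independent eigenvectors.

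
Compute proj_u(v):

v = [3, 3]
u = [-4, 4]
proj_u(v) = [0, 0]

v·u = (3)(-4) + (3)(4) = 0
u·u = (-4)² + (4)² = 32
proj_u(v) = (v·u / u·u) × u = (0/32) × u = (0) × u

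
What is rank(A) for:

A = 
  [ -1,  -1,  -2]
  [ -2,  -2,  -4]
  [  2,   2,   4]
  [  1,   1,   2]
Row reduce:
R2 → R2 - (2)·R1
R3 → R3 + (2)·R1
R4 → R4 + (1)·R1
REF = 
  [ -1,  -1,  -2]
  [  0,   0,   0]
  [  0,   0,   0]
  [  0,   0,   0]
Pivot columns: 1 → 1 pivot.

rank(A) = 1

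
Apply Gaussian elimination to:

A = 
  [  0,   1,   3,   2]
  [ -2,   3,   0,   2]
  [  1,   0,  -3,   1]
Row operations:
Swap R1 ↔ R2
R3 → R3 + (1/2)·R1
R3 → R3 - (3/2)·R2

Resulting echelon form:
REF = 
  [   -2,     3,     0,     2]
  [    0,     1,     3,     2]
  [    0,     0, -15/2,    -1]

Rank = 3 (number of non-zero pivot rows).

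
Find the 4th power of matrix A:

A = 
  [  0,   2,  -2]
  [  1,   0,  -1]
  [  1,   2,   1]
A^4 = 
  [ -8, -16,  24]
  [ -9,  -8,  13]
  [-13, -24, -15]

A² = A·A:
A²[1,1] = (0)(0) + (2)(1) + (-2)(1) = 0
A²[1,2] = (0)(2) + (2)(0) + (-2)(2) = -4
A²[1,3] = (0)(-2) + (2)(-1) + (-2)(1) = -4
A²[2,1] = (1)(0) + (0)(1) + (-1)(1) = -1
A²[2,2] = (1)(2) + (0)(0) + (-1)(2) = 0
A²[2,3] = (1)(-2) + (0)(-1) + (-1)(1) = -3
A²[3,1] = (1)(0) + (2)(1) + (1)(1) = 3
A²[3,2] = (1)(2) + (2)(0) + (1)(2) = 4
A²[3,3] = (1)(-2) + (2)(-1) + (1)(1) = -3
A² = 
  [  0,  -4,  -4]
  [ -1,   0,  -3]
  [  3,   4,  -3]

A^3 = A^2·A:
A^3[1,1] = (0)(0) + (-4)(1) + (-4)(1) = -8
A^3[1,2] = (0)(2) + (-4)(0) + (-4)(2) = -8
A^3[1,3] = (0)(-2) + (-4)(-1) + (-4)(1) = 0
A^3[2,1] = (-1)(0) + (0)(1) + (-3)(1) = -3
A^3[2,2] = (-1)(2) + (0)(0) + (-3)(2) = -8
A^3[2,3] = (-1)(-2) + (0)(-1) + (-3)(1) = -1
A^3[3,1] = (3)(0) + (4)(1) + (-3)(1) = 1
A^3[3,2] = (3)(2) + (4)(0) + (-3)(2) = 0
A^3[3,3] = (3)(-2) + (4)(-1) + (-3)(1) = -13
A^3 = 
  [ -8,  -8,   0]
  [ -3,  -8,  -1]
  [  1,   0, -13]

A^4 = A^3·A:
A^4[1,1] = (-8)(0) + (-8)(1) + (0)(1) = -8
A^4[1,2] = (-8)(2) + (-8)(0) + (0)(2) = -16
A^4[1,3] = (-8)(-2) + (-8)(-1) + (0)(1) = 24
A^4[2,1] = (-3)(0) + (-8)(1) + (-1)(1) = -9
A^4[2,2] = (-3)(2) + (-8)(0) + (-1)(2) = -8
A^4[2,3] = (-3)(-2) + (-8)(-1) + (-1)(1) = 13
A^4[3,1] = (1)(0) + (0)(1) + (-13)(1) = -13
A^4[3,2] = (1)(2) + (0)(0) + (-13)(2) = -24
A^4[3,3] = (1)(-2) + (0)(-1) + (-13)(1) = -15
A^4 = 
  [ -8, -16,  24]
  [ -9,  -8,  13]
  [-13, -24, -15]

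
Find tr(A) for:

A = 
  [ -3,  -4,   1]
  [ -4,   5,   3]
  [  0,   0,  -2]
0

tr(A) = -3 + 5 + -2 = 0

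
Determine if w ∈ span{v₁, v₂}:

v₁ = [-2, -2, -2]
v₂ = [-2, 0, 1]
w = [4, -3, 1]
No

Form the augmented matrix and row-reduce:
[v₁|v₂|w] = 
  [ -2,  -2,   4]
  [ -2,   0,  -3]
  [ -2,   1,   1]
R2 → R2 - (1)·R1
R3 → R3 - (1)·R1
R3 → R3 - (3/2)·R2
REF = 
  [  -2,   -2,    4]
  [   0,    2,   -7]
  [   0,    0, 15/2]

Row 3 reads [0 0 | 15/2], i.e. 0 = 15/2, so the system is inconsistent and w ∉ span{v₁, v₂}.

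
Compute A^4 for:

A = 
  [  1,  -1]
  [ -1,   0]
A² = A·A:
A²[1,1] = (1)(1) + (-1)(-1) = 2
A²[1,2] = (1)(-1) + (-1)(0) = -1
A²[2,1] = (-1)(1) + (0)(-1) = -1
A²[2,2] = (-1)(-1) + (0)(0) = 1
A² = 
  [  2,  -1]
  [ -1,   1]

A^3 = A^2·A:
A^3[1,1] = (2)(1) + (-1)(-1) = 3
A^3[1,2] = (2)(-1) + (-1)(0) = -2
A^3[2,1] = (-1)(1) + (1)(-1) = -2
A^3[2,2] = (-1)(-1) + (1)(0) = 1
A^3 = 
  [  3,  -2]
  [ -2,   1]

A^4 = A^3·A:
A^4[1,1] = (3)(1) + (-2)(-1) = 5
A^4[1,2] = (3)(-1) + (-2)(0) = -3
A^4[2,1] = (-2)(1) + (1)(-1) = -3
A^4[2,2] = (-2)(-1) + (1)(0) = 2
A^4 = 
  [  5,  -3]
  [ -3,   2]

Therefore
A^4 = 
  [  5,  -3]
  [ -3,   2]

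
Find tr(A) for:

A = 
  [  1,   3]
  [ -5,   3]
4

tr(A) = 1 + 3 = 4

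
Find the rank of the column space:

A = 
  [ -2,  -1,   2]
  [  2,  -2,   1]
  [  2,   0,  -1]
Row reduce:
R2 → R2 + (1)·R1
R3 → R3 + (1)·R1
R3 → R3 - (1/3)·R2
REF = 
  [ -2,  -1,   2]
  [  0,  -3,   3]
  [  0,   0,   0]
Pivot columns: 1, 2 → 2 pivots.
dim(Col(A)) = number of pivot columns = 2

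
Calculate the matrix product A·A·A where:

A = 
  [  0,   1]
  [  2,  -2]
A² = A·A:
A²[1,1] = (0)(0) + (1)(2) = 2
A²[1,2] = (0)(1) + (1)(-2) = -2
A²[2,1] = (2)(0) + (-2)(2) = -4
A²[2,2] = (2)(1) + (-2)(-2) = 6
A² = 
  [  2,  -2]
  [ -4,   6]

A^3 = A^2·A:
A^3[1,1] = (2)(0) + (-2)(2) = -4
A^3[1,2] = (2)(1) + (-2)(-2) = 6
A^3[2,1] = (-4)(0) + (6)(2) = 12
A^3[2,2] = (-4)(1) + (6)(-2) = -16
A^3 = 
  [ -4,   6]
  [ 12, -16]

Therefore
A^3 = 
  [ -4,   6]
  [ 12, -16]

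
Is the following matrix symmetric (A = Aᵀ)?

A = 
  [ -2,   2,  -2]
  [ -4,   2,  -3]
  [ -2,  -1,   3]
No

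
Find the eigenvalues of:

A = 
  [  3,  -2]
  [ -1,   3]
tr(A) = 6, det(A) = 7
Characteristic polynomial: λ² - tr(A)λ + det(A) = λ² - 6λ + 7
λ² - 6λ + 7 = 0  ⇒  λ = (6 ± √((-6)² - 4·(7)))/2 = (6 ± √(8))/2
  = 3 + √2,  3 - √2

λ = 3 + √2, 3 - √2  (≈ 4.414, 1.586)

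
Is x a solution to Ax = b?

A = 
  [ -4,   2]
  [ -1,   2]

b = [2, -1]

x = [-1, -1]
Yes

Ax = [2, -1] = b ✓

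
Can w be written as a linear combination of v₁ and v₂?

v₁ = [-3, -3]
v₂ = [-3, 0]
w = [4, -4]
Yes

Form the augmented matrix and row-reduce:
[v₁|v₂|w] = 
  [ -3,  -3,   4]
  [ -3,   0,  -4]
R2 → R2 - (1)·R1
REF = 
  [ -3,  -3,   4]
  [  0,   3,  -8]

No row of the form [0 0 | nonzero], so the system is consistent. Back-substitution gives c₁ = 4/3, c₂ = -8/3: w = (4/3)·v₁ + (-8/3)·v₂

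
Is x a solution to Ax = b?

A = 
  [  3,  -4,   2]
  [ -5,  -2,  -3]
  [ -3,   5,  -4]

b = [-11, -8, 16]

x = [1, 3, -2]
No

Ax = [-13, -5, 20] ≠ b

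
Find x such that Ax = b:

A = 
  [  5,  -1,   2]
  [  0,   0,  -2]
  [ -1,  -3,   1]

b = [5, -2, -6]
Row reduce the augmented matrix [A|b]:
R3 → R3 + (1/5)·R1
Swap R2 ↔ R3
REF = 
  [    5,    -1,     2,     5]
  [    0, -16/5,   7/5,    -5]
  [    0,     0,    -2,    -2]

Back-substitution:
x₃ = (-2) / (-2) = 1
x₂ = (-5 - (7/5)(1)) / (-16/5) = 2
x₁ = (5 - (-1)(2) - (2)(1)) / 5 = 1

x = [1, 2, 1]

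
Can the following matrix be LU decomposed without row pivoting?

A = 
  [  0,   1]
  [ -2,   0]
No.
A[1,1] = 0 but A[2,1] = -2 ≠ 0. Any LU with L unit lower triangular has (LU)[1,1] = U[1,1] and (LU)[2,1] = L[2,1]·U[1,1]; matching A forces U[1,1] = 0, which then forces (LU)[2,1] = 0 ≠ -2. A row swap (pivoting) is required.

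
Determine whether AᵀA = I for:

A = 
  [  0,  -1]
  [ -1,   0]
Yes

AᵀA = 
  [  1,   0]
  [  0,   1]
= I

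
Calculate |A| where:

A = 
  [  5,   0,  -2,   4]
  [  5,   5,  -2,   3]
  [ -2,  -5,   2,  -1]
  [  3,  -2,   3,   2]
Cofactor expansion along row 1: det(A) = a₁₁M₁₁ - a₁₂M₁₂ + a₁₃M₁₃ - a₁₄M₁₄

M₁₁ = det[[5, -2, 3]; [-5, 2, -1]; [-2, 3, 2]]
  = (5)·((2)(2) - (-1)(3)) - (-2)·((-5)(2) - (-1)(-2)) + (3)·((-5)(3) - (2)(-2))
  = (5)(7) - (-2)(-12) + (3)(-11)
  = -22
M₁₂ = det[[5, -2, 3]; [-2, 2, -1]; [3, 3, 2]]
  = (5)·((2)(2) - (-1)(3)) - (-2)·((-2)(2) - (-1)(3)) + (3)·((-2)(3) - (2)(3))
  = (5)(7) - (-2)(-1) + (3)(-12)
  = -3
M₁₃ = det[[5, 5, 3]; [-2, -5, -1]; [3, -2, 2]]
  = (5)·((-5)(2) - (-1)(-2)) - (5)·((-2)(2) - (-1)(3)) + (3)·((-2)(-2) - (-5)(3))
  = (5)(-12) - (5)(-1) + (3)(19)
  = 2
M₁₄ = det[[5, 5, -2]; [-2, -5, 2]; [3, -2, 3]]
  = (5)·((-5)(3) - (2)(-2)) - (5)·((-2)(3) - (2)(3)) + (-2)·((-2)(-2) - (-5)(3))
  = (5)(-11) - (5)(-12) + (-2)(19)
  = -33

det(A) = (5)(-22) - (0)(-3) + (-2)(2) - (4)(-33) = 18

det(A) = 18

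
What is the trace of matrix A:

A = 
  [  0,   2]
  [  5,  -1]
-1

tr(A) = 0 + -1 = -1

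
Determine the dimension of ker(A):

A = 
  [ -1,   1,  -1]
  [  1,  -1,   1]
nullity(A) = 2

Row reduce:
R2 → R2 + (1)·R1
REF = 
  [ -1,   1,  -1]
  [  0,   0,   0]
Pivot columns: 1 → 1 pivot.
rank(A) = 1, so nullity(A) = 3 - 1 = 2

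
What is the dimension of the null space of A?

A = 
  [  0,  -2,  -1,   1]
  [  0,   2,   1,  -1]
nullity(A) = 3

Row reduce:
R2 → R2 + (1)·R1
REF = 
  [  0,  -2,  -1,   1]
  [  0,   0,   0,   0]
Pivot columns: 2 → 1 pivot.
rank(A) = 1, so nullity(A) = 4 - 1 = 3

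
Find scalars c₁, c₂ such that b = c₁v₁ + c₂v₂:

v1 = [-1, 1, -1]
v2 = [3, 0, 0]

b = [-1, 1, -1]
c1 = 1, c2 = 0

b = 1·v1 + 0·v2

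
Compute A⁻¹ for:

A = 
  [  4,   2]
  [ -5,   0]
det(A) = (4)(0) - (2)(-5) = 10
For a 2×2 matrix, A⁻¹ = (1/det(A)) · [[d, -b], [-c, a]]
    = (1/10) · [[0, -2], [5, 4]]

A⁻¹ = 
  [   0, -1/5]
  [ 1/2,  2/5]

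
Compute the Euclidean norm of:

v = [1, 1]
1.414

||v||₂ = √((1)² + (1)²) = √2 = 1.414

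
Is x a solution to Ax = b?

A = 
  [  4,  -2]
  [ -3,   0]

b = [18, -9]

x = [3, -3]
Yes

Ax = [18, -9] = b ✓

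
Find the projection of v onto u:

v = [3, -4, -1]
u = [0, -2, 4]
v·u = (3)(0) + (-4)(-2) + (-1)(4) = 4
u·u = (0)² + (-2)² + (4)² = 20
proj_u(v) = (v·u / u·u) × u = (4/20) × u = (1/5) × u

proj_u(v) = [0, -2/5, 4/5]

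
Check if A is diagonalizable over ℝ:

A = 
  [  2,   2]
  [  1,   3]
Yes

tr(A) = 5, det(A) = 4
Characteristic polynomial: λ² - tr(A)λ + det(A) = λ² - 5λ + 4
λ² - 5λ + 4 = (λ - 1)(λ - 4)
Eigenvalues: 4, 1
λ=1: alg. mult. = 1, geom. mult. = 2 - rank(A - (1)I) = 2 - 1 = 1
λ=4: alg. mult. = 1, geom. mult. = 2 - rank(A - (4)I) = 2 - 1 = 1
Sum of geometric multiplicities equals n, so A has n independent eigenvectors.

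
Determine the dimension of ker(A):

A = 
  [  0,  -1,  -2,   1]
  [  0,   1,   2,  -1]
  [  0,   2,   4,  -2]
nullity(A) = 3

Row reduce:
R2 → R2 + (1)·R1
R3 → R3 + (2)·R1
REF = 
  [  0,  -1,  -2,   1]
  [  0,   0,   0,   0]
  [  0,   0,   0,   0]
Pivot columns: 2 → 1 pivot.
rank(A) = 1, so nullity(A) = 4 - 1 = 3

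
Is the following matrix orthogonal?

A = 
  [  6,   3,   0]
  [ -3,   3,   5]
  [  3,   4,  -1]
No

AᵀA = 
  [ 54,  21, -18]
  [ 21,  34,  11]
  [-18,  11,  26]
≠ I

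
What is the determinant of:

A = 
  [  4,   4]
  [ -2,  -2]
For a 2×2 matrix, det = ad - bc = (4)(-2) - (4)(-2) = 0

det(A) = 0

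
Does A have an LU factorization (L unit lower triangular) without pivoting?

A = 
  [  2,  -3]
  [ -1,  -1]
Yes.
A[1,1] = 2 ≠ 0, so Gaussian elimination proceeds without a row swap: multiplier ℓ₂₁ = (-1)/(2) = -1/2, and U[2,2] = -1 - (-1/2)(-3) = -5/2.
L = 
  [   1,    0]
  [-1/2,    1]
U = 
  [   2,   -3]
  [   0, -5/2]
Check row 2 of LU: [(-1/2)(2), (-1/2)(-3) + (-5/2)] = [-1, -1] = row 2 of A ✓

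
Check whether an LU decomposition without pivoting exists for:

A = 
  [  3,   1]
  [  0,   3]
Yes.
A[1,1] = 3 ≠ 0, so Gaussian elimination proceeds without a row swap: multiplier ℓ₂₁ = (0)/(3) = 0, and U[2,2] = 3 - (0)(1) = 3.
L = 
  [  1,   0]
  [  0,   1]
U = 
  [  3,   1]
  [  0,   3]
Check row 2 of LU: [(0)(3), (0)(1) + 3] = [0, 3] = row 2 of A ✓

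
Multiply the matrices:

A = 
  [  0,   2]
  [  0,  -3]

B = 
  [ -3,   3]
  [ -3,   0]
A is 2×2 and B is 2×2, so AB is 2×2. Each entry is (row of A)·(column of B):
AB[1,1] = (0)(-3) + (2)(-3) = -6
AB[1,2] = (0)(3) + (2)(0) = 0
AB[2,1] = (0)(-3) + (-3)(-3) = 9
AB[2,2] = (0)(3) + (-3)(0) = 0

AB = 
  [ -6,   0]
  [  9,   0]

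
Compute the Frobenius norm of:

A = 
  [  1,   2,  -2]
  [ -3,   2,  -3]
||A||_F = 5.568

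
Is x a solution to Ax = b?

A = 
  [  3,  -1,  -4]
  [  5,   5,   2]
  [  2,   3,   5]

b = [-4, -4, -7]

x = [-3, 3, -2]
Yes

Ax = [-4, -4, -7] = b ✓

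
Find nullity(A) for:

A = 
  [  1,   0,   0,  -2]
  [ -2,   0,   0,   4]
nullity(A) = 3

Row reduce:
R2 → R2 + (2)·R1
REF = 
  [  1,   0,   0,  -2]
  [  0,   0,   0,   0]
Pivot columns: 1 → 1 pivot.
rank(A) = 1, so nullity(A) = 4 - 1 = 3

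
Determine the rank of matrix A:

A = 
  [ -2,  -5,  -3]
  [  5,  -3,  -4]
rank(A) = 2

Row reduce:
R2 → R2 + (5/2)·R1
REF = 
  [   -2,    -5,    -3]
  [    0, -31/2, -23/2]
Pivot columns: 1, 2 → 2 pivots.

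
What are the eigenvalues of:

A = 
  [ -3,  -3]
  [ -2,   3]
λ = √15, -√15  (≈ 3.873, -3.873)

tr(A) = 0, det(A) = -15
Characteristic polynomial: λ² - tr(A)λ + det(A) = λ² - 15
λ² - 15 = 0  ⇒  λ = (0 ± √((0)² - 4·(-15)))/2 = (0 ± √(60))/2
  = √15,  -√15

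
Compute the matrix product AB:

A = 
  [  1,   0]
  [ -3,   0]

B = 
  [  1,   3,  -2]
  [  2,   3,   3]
AB = 
  [  1,   3,  -2]
  [ -3,  -9,   6]

A is 2×2 and B is 2×3, so AB is 2×3. Each entry is (row of A)·(column of B):
AB[1,1] = (1)(1) + (0)(2) = 1
AB[1,2] = (1)(3) + (0)(3) = 3
AB[1,3] = (1)(-2) + (0)(3) = -2
AB[2,1] = (-3)(1) + (0)(2) = -3
AB[2,2] = (-3)(3) + (0)(3) = -9
AB[2,3] = (-3)(-2) + (0)(3) = 6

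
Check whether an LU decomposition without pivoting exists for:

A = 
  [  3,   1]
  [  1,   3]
Yes.
A[1,1] = 3 ≠ 0, so Gaussian elimination proceeds without a row swap: multiplier ℓ₂₁ = (1)/(3) = 1/3, and U[2,2] = 3 - (1/3)(1) = 8/3.
L = 
  [  1,   0]
  [1/3,   1]
U = 
  [  3,   1]
  [  0, 8/3]
Check row 2 of LU: [(1/3)(3), (1/3)(1) + (8/3)] = [1, 3] = row 2 of A ✓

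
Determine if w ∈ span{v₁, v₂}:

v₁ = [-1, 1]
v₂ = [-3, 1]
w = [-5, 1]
Yes

Form the augmented matrix and row-reduce:
[v₁|v₂|w] = 
  [ -1,  -3,  -5]
  [  1,   1,   1]
R2 → R2 + (1)·R1
REF = 
  [ -1,  -3,  -5]
  [  0,  -2,  -4]

No row of the form [0 0 | nonzero], so the system is consistent. Back-substitution gives c₁ = -1, c₂ = 2: w = (-1)·v₁ + (2)·v₂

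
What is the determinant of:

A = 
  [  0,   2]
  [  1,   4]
-2

For a 2×2 matrix, det = ad - bc = (0)(4) - (2)(1) = -2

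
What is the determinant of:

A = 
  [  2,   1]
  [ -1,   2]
5

For a 2×2 matrix, det = ad - bc = (2)(2) - (1)(-1) = 5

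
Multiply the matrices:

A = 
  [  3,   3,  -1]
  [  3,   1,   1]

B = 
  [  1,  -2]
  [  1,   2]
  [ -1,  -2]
A is 2×3 and B is 3×2, so AB is 2×2. Each entry is (row of A)·(column of B):
AB[1,1] = (3)(1) + (3)(1) + (-1)(-1) = 7
AB[1,2] = (3)(-2) + (3)(2) + (-1)(-2) = 2
AB[2,1] = (3)(1) + (1)(1) + (1)(-1) = 3
AB[2,2] = (3)(-2) + (1)(2) + (1)(-2) = -6

AB = 
  [  7,   2]
  [  3,  -6]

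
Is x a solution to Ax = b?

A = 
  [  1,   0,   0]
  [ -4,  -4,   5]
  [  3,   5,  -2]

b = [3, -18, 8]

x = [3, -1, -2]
Yes

Ax = [3, -18, 8] = b ✓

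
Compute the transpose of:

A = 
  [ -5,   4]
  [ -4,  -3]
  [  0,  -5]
Aᵀ = 
  [ -5,  -4,   0]
  [  4,  -3,  -5]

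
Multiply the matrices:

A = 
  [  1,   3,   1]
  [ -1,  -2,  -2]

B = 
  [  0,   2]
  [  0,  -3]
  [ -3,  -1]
AB = 
  [ -3,  -8]
  [  6,   6]

A is 2×3 and B is 3×2, so AB is 2×2. Each entry is (row of A)·(column of B):
AB[1,1] = (1)(0) + (3)(0) + (1)(-3) = -3
AB[1,2] = (1)(2) + (3)(-3) + (1)(-1) = -8
AB[2,1] = (-1)(0) + (-2)(0) + (-2)(-3) = 6
AB[2,2] = (-1)(2) + (-2)(-3) + (-2)(-1) = 6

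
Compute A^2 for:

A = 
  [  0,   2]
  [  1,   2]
A² = A·A:
A²[1,1] = (0)(0) + (2)(1) = 2
A²[1,2] = (0)(2) + (2)(2) = 4
A²[2,1] = (1)(0) + (2)(1) = 2
A²[2,2] = (1)(2) + (2)(2) = 6
A² = 
  [  2,   4]
  [  2,   6]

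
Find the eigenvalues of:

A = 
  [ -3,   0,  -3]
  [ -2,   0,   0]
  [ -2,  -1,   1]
λ = 1, (-3 + √33)/2, (-3 - √33)/2  (≈ 1, 1.372, -4.372)

Characteristic polynomial: det(λI - A) = λ³ + 2λ² - 9λ + 6
Testing integer divisors of the constant term: p(1) = 0, so (λ - 1) is a factor:
p(λ) = (λ - 1)(λ² + 3λ - 6)
λ² + 3λ - 6 = 0  ⇒  λ = (-3 ± √((3)² - 4·(-6)))/2 = (-3 ± √(33))/2
  = (-3 + √33)/2,  (-3 - √33)/2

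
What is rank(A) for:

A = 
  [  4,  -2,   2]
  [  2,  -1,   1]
rank(A) = 1

Row reduce:
R2 → R2 - (1/2)·R1
REF = 
  [  4,  -2,   2]
  [  0,   0,   0]
Pivot columns: 1 → 1 pivot.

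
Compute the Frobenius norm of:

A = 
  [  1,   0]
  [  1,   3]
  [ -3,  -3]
||A||_F = 5.385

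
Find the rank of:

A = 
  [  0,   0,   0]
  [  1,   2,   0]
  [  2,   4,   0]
Row reduce:
Swap R1 ↔ R2
R3 → R3 - (2)·R1
REF = 
  [  1,   2,   0]
  [  0,   0,   0]
  [  0,   0,   0]
Pivot columns: 1 → 1 pivot.

rank(A) = 1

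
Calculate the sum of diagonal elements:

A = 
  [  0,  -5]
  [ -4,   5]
5

tr(A) = 0 + 5 = 5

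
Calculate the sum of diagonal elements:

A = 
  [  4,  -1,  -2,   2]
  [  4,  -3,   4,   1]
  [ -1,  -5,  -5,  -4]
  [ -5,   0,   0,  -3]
-7

tr(A) = 4 + -3 + -5 + -3 = -7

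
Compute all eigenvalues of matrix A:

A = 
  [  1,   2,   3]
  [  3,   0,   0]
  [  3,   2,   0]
λ = -2, (3 + 3√5)/2, (3 - 3√5)/2  (≈ -2, 4.854, -1.854)

Characteristic polynomial: det(λI - A) = λ³ - λ² - 15λ - 18
Testing integer divisors of the constant term: p(-2) = 0, so (λ + 2) is a factor:
p(λ) = (λ + 2)(λ² - 3λ - 9)
λ² - 3λ - 9 = 0  ⇒  λ = (3 ± √((-3)² - 4·(-9)))/2 = (3 ± √(45))/2
  = (3 + 3√5)/2,  (3 - 3√5)/2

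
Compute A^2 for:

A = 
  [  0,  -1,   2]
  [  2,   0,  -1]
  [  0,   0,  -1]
A² = A·A:
A²[1,1] = (0)(0) + (-1)(2) + (2)(0) = -2
A²[1,2] = (0)(-1) + (-1)(0) + (2)(0) = 0
A²[1,3] = (0)(2) + (-1)(-1) + (2)(-1) = -1
A²[2,1] = (2)(0) + (0)(2) + (-1)(0) = 0
A²[2,2] = (2)(-1) + (0)(0) + (-1)(0) = -2
A²[2,3] = (2)(2) + (0)(-1) + (-1)(-1) = 5
A²[3,1] = (0)(0) + (0)(2) + (-1)(0) = 0
A²[3,2] = (0)(-1) + (0)(0) + (-1)(0) = 0
A²[3,3] = (0)(2) + (0)(-1) + (-1)(-1) = 1
A² = 
  [ -2,   0,  -1]
  [  0,  -2,   5]
  [  0,   0,   1]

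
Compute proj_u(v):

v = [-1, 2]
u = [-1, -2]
v·u = (-1)(-1) + (2)(-2) = -3
u·u = (-1)² + (-2)² = 5
proj_u(v) = (v·u / u·u) × u = (-3/5) × u

proj_u(v) = [3/5, 6/5]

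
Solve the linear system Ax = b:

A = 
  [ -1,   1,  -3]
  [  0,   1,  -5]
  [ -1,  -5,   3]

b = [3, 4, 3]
Row reduce the augmented matrix [A|b]:
R3 → R3 - (1)·R1
R3 → R3 + (6)·R2
REF = 
  [ -1,   1,  -3,   3]
  [  0,   1,  -5,   4]
  [  0,   0, -24,  24]

Back-substitution:
x₃ = 24 / (-24) = -1
x₂ = (4 - (-5)(-1)) / 1 = -1
x₁ = (3 - (1)(-1) - (-3)(-1)) / (-1) = -1

x = [-1, -1, -1]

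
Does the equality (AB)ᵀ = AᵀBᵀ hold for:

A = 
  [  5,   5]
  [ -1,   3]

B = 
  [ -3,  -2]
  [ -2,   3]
No

(AB)ᵀ = 
  [-25,  -3]
  [  5,  11]

AᵀBᵀ = 
  [-13, -13]
  [-21,  -1]

The two matrices differ, so (AB)ᵀ ≠ AᵀBᵀ in general. The correct identity is (AB)ᵀ = BᵀAᵀ.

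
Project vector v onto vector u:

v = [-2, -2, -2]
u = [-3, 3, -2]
proj_u(v) = [-6/11, 6/11, -4/11]

v·u = (-2)(-3) + (-2)(3) + (-2)(-2) = 4
u·u = (-3)² + (3)² + (-2)² = 22
proj_u(v) = (v·u / u·u) × u = (4/22) × u = (2/11) × u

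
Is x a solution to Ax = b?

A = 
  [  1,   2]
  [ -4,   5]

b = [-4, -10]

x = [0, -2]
Yes

Ax = [-4, -10] = b ✓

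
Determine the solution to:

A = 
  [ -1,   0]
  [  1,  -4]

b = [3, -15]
Row reduce the augmented matrix [A|b]:
R2 → R2 + (1)·R1
REF = 
  [ -1,   0,   3]
  [  0,  -4, -12]

Back-substitution:
x₂ = (-12) / (-4) = 3
x₁ = (3 - (0)(3)) / (-1) = -3

x = [-3, 3]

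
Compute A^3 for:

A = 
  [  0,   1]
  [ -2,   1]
A² = A·A:
A²[1,1] = (0)(0) + (1)(-2) = -2
A²[1,2] = (0)(1) + (1)(1) = 1
A²[2,1] = (-2)(0) + (1)(-2) = -2
A²[2,2] = (-2)(1) + (1)(1) = -1
A² = 
  [ -2,   1]
  [ -2,  -1]

A^3 = A^2·A:
A^3[1,1] = (-2)(0) + (1)(-2) = -2
A^3[1,2] = (-2)(1) + (1)(1) = -1
A^3[2,1] = (-2)(0) + (-1)(-2) = 2
A^3[2,2] = (-2)(1) + (-1)(1) = -3
A^3 = 
  [ -2,  -1]
  [  2,  -3]

Therefore
A^3 = 
  [ -2,  -1]
  [  2,  -3]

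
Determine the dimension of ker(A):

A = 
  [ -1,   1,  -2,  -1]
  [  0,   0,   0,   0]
nullity(A) = 3

Row reduce:
(no row operations needed)
REF = 
  [ -1,   1,  -2,  -1]
  [  0,   0,   0,   0]
Pivot columns: 1 → 1 pivot.
rank(A) = 1, so nullity(A) = 4 - 1 = 3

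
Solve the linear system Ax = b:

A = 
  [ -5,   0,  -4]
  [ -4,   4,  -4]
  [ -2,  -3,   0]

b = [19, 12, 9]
Row reduce the augmented matrix [A|b]:
R2 → R2 - (4/5)·R1
R3 → R3 - (2/5)·R1
R3 → R3 + (3/4)·R2
REF = 
  [   -5,     0,    -4,    19]
  [    0,     4,  -4/5, -16/5]
  [    0,     0,     1,    -1]

Back-substitution:
x₃ = (-1) / 1 = -1
x₂ = (-16/5 - (-4/5)(-1)) / 4 = -1
x₁ = (19 - (0)(-1) - (-4)(-1)) / (-5) = -3

x = [-3, -1, -1]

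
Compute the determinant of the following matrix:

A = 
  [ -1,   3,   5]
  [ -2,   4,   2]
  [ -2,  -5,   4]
76

Cofactor expansion along row 1:
det(A) = (-1)·((4)(4) - (2)(-5)) - (3)·((-2)(4) - (2)(-2)) + (5)·((-2)(-5) - (4)(-2))
  = (-1)(26) - (3)(-4) + (5)(18)
  = 76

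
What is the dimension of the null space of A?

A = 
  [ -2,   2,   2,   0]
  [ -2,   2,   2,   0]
nullity(A) = 3

Row reduce:
R2 → R2 - (1)·R1
REF = 
  [ -2,   2,   2,   0]
  [  0,   0,   0,   0]
Pivot columns: 1 → 1 pivot.
rank(A) = 1, so nullity(A) = 4 - 1 = 3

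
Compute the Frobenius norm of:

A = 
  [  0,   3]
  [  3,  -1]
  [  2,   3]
||A||_F = 5.657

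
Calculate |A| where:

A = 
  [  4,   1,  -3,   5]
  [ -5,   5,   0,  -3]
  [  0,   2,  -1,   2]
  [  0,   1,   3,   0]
-89

Cofactor expansion along row 1: det(A) = a₁₁M₁₁ - a₁₂M₁₂ + a₁₃M₁₃ - a₁₄M₁₄

M₁₁ = det[[5, 0, -3]; [2, -1, 2]; [1, 3, 0]]
  = (5)·((-1)(0) - (2)(3)) - (0)·((2)(0) - (2)(1)) + (-3)·((2)(3) - (-1)(1))
  = (5)(-6) - (0)(-2) + (-3)(7)
  = -51
M₁₂ = det[[-5, 0, -3]; [0, -1, 2]; [0, 3, 0]]
  = (-5)·((-1)(0) - (2)(3)) - (0)·((0)(0) - (2)(0)) + (-3)·((0)(3) - (-1)(0))
  = (-5)(-6) - (0)(0) + (-3)(0)
  = 30
M₁₃ = det[[-5, 5, -3]; [0, 2, 2]; [0, 1, 0]]
  = (-5)·((2)(0) - (2)(1)) - (5)·((0)(0) - (2)(0)) + (-3)·((0)(1) - (2)(0))
  = (-5)(-2) - (5)(0) + (-3)(0)
  = 10
M₁₄ = det[[-5, 5, 0]; [0, 2, -1]; [0, 1, 3]]
  = (-5)·((2)(3) - (-1)(1)) - (5)·((0)(3) - (-1)(0)) + (0)·((0)(1) - (2)(0))
  = (-5)(7) - (5)(0) + (0)(0)
  = -35

det(A) = (4)(-51) - (1)(30) + (-3)(10) - (5)(-35) = -89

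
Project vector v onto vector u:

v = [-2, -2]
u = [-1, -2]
proj_u(v) = [-6/5, -12/5]

v·u = (-2)(-1) + (-2)(-2) = 6
u·u = (-1)² + (-2)² = 5
proj_u(v) = (v·u / u·u) × u = (6/5) × u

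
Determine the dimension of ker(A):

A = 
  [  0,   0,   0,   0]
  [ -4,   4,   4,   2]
nullity(A) = 3

Row reduce:
Swap R1 ↔ R2
REF = 
  [ -4,   4,   4,   2]
  [  0,   0,   0,   0]
Pivot columns: 1 → 1 pivot.
rank(A) = 1, so nullity(A) = 4 - 1 = 3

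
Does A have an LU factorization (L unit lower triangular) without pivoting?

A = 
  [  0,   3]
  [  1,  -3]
No.
A[1,1] = 0 but A[2,1] = 1 ≠ 0. Any LU with L unit lower triangular has (LU)[1,1] = U[1,1] and (LU)[2,1] = L[2,1]·U[1,1]; matching A forces U[1,1] = 0, which then forces (LU)[2,1] = 0 ≠ 1. A row swap (pivoting) is required.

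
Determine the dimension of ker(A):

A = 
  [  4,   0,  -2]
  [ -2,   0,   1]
nullity(A) = 2

Row reduce:
R2 → R2 + (1/2)·R1
REF = 
  [  4,   0,  -2]
  [  0,   0,   0]
Pivot columns: 1 → 1 pivot.
rank(A) = 1, so nullity(A) = 3 - 1 = 2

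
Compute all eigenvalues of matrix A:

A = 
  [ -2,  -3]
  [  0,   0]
λ = 0, -2

tr(A) = -2, det(A) = 0
Characteristic polynomial: λ² - tr(A)λ + det(A) = λ² + 2λ
λ² + 2λ = λ(λ + 2)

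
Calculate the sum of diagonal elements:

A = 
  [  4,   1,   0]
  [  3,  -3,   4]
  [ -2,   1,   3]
4

tr(A) = 4 + -3 + 3 = 4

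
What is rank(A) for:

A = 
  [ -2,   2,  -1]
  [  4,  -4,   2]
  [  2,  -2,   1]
Row reduce:
R2 → R2 + (2)·R1
R3 → R3 + (1)·R1
REF = 
  [ -2,   2,  -1]
  [  0,   0,   0]
  [  0,   0,   0]
Pivot columns: 1 → 1 pivot.

rank(A) = 1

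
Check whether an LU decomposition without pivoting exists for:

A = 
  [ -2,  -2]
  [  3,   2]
Yes.
A[1,1] = -2 ≠ 0, so Gaussian elimination proceeds without a row swap: multiplier ℓ₂₁ = (3)/(-2) = -3/2, and U[2,2] = 2 - (-3/2)(-2) = -1.
L = 
  [   1,    0]
  [-3/2,    1]
U = 
  [ -2,  -2]
  [  0,  -1]
Check row 2 of LU: [(-3/2)(-2), (-3/2)(-2) + (-1)] = [3, 2] = row 2 of A ✓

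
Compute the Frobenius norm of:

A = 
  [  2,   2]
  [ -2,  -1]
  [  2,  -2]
||A||_F = 4.583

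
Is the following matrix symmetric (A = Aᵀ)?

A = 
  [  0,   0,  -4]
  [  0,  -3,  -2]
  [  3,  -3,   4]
No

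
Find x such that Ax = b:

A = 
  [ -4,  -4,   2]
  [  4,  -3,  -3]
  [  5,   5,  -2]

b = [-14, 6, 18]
x = [3, 1, 1]

Row reduce the augmented matrix [A|b]:
R2 → R2 + (1)·R1
R3 → R3 + (5/4)·R1
REF = 
  [ -4,  -4,   2, -14]
  [  0,  -7,  -1,  -8]
  [  0,   0, 1/2, 1/2]

Back-substitution:
x₃ = (1/2) / (1/2) = 1
x₂ = (-8 - (-1)(1)) / (-7) = 1
x₁ = (-14 - (-4)(1) - (2)(1)) / (-4) = 3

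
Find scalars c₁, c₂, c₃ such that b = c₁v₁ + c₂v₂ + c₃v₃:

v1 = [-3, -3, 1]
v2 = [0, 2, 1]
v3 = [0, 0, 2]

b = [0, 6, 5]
c1 = 0, c2 = 3, c3 = 1

b = 0·v1 + 3·v2 + 1·v3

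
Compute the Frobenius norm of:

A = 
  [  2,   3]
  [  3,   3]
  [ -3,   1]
||A||_F = 6.403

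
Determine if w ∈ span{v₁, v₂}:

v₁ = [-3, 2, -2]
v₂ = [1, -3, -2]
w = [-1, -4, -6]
Yes

Form the augmented matrix and row-reduce:
[v₁|v₂|w] = 
  [ -3,   1,  -1]
  [  2,  -3,  -4]
  [ -2,  -2,  -6]
R2 → R2 + (2/3)·R1
R3 → R3 - (2/3)·R1
R3 → R3 - (8/7)·R2
REF = 
  [   -3,     1,    -1]
  [    0,  -7/3, -14/3]
  [    0,     0,     0]

No row of the form [0 0 | nonzero], so the system is consistent. Back-substitution gives c₁ = 1, c₂ = 2: w = (1)·v₁ + (2)·v₂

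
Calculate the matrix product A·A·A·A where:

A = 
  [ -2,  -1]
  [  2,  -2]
A² = A·A:
A²[1,1] = (-2)(-2) + (-1)(2) = 2
A²[1,2] = (-2)(-1) + (-1)(-2) = 4
A²[2,1] = (2)(-2) + (-2)(2) = -8
A²[2,2] = (2)(-1) + (-2)(-2) = 2
A² = 
  [  2,   4]
  [ -8,   2]

A^3 = A^2·A:
A^3[1,1] = (2)(-2) + (4)(2) = 4
A^3[1,2] = (2)(-1) + (4)(-2) = -10
A^3[2,1] = (-8)(-2) + (2)(2) = 20
A^3[2,2] = (-8)(-1) + (2)(-2) = 4
A^3 = 
  [  4, -10]
  [ 20,   4]

A^4 = A^3·A:
A^4[1,1] = (4)(-2) + (-10)(2) = -28
A^4[1,2] = (4)(-1) + (-10)(-2) = 16
A^4[2,1] = (20)(-2) + (4)(2) = -32
A^4[2,2] = (20)(-1) + (4)(-2) = -28
A^4 = 
  [-28,  16]
  [-32, -28]

Therefore
A^4 = 
  [-28,  16]
  [-32, -28]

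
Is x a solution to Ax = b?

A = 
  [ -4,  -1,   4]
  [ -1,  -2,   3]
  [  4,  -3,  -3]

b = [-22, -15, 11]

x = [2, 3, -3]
No

Ax = [-23, -17, 8] ≠ b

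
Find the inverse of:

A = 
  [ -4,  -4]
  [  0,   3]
det(A) = (-4)(3) - (-4)(0) = -12
For a 2×2 matrix, A⁻¹ = (1/det(A)) · [[d, -b], [-c, a]]
    = (-1/12) · [[3, 4], [0, -4]]

A⁻¹ = 
  [-1/4, -1/3]
  [   0,  1/3]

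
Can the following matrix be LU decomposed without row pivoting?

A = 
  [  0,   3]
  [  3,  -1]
No.
A[1,1] = 0 but A[2,1] = 3 ≠ 0. Any LU with L unit lower triangular has (LU)[1,1] = U[1,1] and (LU)[2,1] = L[2,1]·U[1,1]; matching A forces U[1,1] = 0, which then forces (LU)[2,1] = 0 ≠ 3. A row swap (pivoting) is required.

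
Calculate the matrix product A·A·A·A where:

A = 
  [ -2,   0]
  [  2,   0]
A² = A·A:
A²[1,1] = (-2)(-2) + (0)(2) = 4
A²[1,2] = (-2)(0) + (0)(0) = 0
A²[2,1] = (2)(-2) + (0)(2) = -4
A²[2,2] = (2)(0) + (0)(0) = 0
A² = 
  [  4,   0]
  [ -4,   0]

A^3 = A^2·A:
A^3[1,1] = (4)(-2) + (0)(2) = -8
A^3[1,2] = (4)(0) + (0)(0) = 0
A^3[2,1] = (-4)(-2) + (0)(2) = 8
A^3[2,2] = (-4)(0) + (0)(0) = 0
A^3 = 
  [ -8,   0]
  [  8,   0]

A^4 = A^3·A:
A^4[1,1] = (-8)(-2) + (0)(2) = 16
A^4[1,2] = (-8)(0) + (0)(0) = 0
A^4[2,1] = (8)(-2) + (0)(2) = -16
A^4[2,2] = (8)(0) + (0)(0) = 0
A^4 = 
  [ 16,   0]
  [-16,   0]

Therefore
A^4 = 
  [ 16,   0]
  [-16,   0]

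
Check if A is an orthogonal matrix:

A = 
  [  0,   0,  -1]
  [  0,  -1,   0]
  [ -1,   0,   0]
Yes

AᵀA = 
  [  1,   0,   0]
  [  0,   1,   0]
  [  0,   0,   1]
= I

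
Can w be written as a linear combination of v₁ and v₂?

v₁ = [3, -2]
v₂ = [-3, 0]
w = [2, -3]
Yes

Form the augmented matrix and row-reduce:
[v₁|v₂|w] = 
  [  3,  -3,   2]
  [ -2,   0,  -3]
R2 → R2 + (2/3)·R1
REF = 
  [   3,   -3,    2]
  [   0,   -2, -5/3]

No row of the form [0 0 | nonzero], so the system is consistent. Back-substitution gives c₁ = 3/2, c₂ = 5/6: w = (3/2)·v₁ + (5/6)·v₂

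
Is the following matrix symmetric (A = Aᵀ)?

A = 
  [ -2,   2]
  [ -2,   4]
No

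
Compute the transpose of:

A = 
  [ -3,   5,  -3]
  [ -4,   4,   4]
Aᵀ = 
  [ -3,  -4]
  [  5,   4]
  [ -3,   4]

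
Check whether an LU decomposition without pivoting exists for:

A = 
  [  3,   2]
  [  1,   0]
Yes.
A[1,1] = 3 ≠ 0, so Gaussian elimination proceeds without a row swap: multiplier ℓ₂₁ = (1)/(3) = 1/3, and U[2,2] = 0 - (1/3)(2) = -2/3.
L = 
  [  1,   0]
  [1/3,   1]
U = 
  [   3,    2]
  [   0, -2/3]
Check row 2 of LU: [(1/3)(3), (1/3)(2) + (-2/3)] = [1, 0] = row 2 of A ✓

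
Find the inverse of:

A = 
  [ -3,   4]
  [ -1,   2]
det(A) = (-3)(2) - (4)(-1) = -2
For a 2×2 matrix, A⁻¹ = (1/det(A)) · [[d, -b], [-c, a]]
    = (-1/2) · [[2, -4], [1, -3]]

A⁻¹ = 
  [  -1,    2]
  [-1/2,  3/2]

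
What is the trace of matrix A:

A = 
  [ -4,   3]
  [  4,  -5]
-9

tr(A) = -4 + -5 = -9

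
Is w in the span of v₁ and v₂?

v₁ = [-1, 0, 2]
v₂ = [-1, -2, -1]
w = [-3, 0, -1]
No

Form the augmented matrix and row-reduce:
[v₁|v₂|w] = 
  [ -1,  -1,  -3]
  [  0,  -2,   0]
  [  2,  -1,  -1]
R3 → R3 + (2)·R1
R3 → R3 - (3/2)·R2
REF = 
  [ -1,  -1,  -3]
  [  0,  -2,   0]
  [  0,   0,  -7]

Row 3 reads [0 0 | -7], i.e. 0 = -7, so the system is inconsistent and w ∉ span{v₁, v₂}.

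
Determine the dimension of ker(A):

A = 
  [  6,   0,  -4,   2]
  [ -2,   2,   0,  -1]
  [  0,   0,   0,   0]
nullity(A) = 2

Row reduce:
R2 → R2 + (1/3)·R1
REF = 
  [   6,    0,   -4,    2]
  [   0,    2, -4/3, -1/3]
  [   0,    0,    0,    0]
Pivot columns: 1, 2 → 2 pivots.
rank(A) = 2, so nullity(A) = 4 - 2 = 2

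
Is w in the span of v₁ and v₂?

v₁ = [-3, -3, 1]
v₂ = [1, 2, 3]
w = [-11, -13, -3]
Yes

Form the augmented matrix and row-reduce:
[v₁|v₂|w] = 
  [ -3,   1, -11]
  [ -3,   2, -13]
  [  1,   3,  -3]
R2 → R2 - (1)·R1
R3 → R3 + (1/3)·R1
R3 → R3 - (10/3)·R2
REF = 
  [ -3,   1, -11]
  [  0,   1,  -2]
  [  0,   0,   0]

No row of the form [0 0 | nonzero], so the system is consistent. Back-substitution gives c₁ = 3, c₂ = -2: w = (3)·v₁ + (-2)·v₂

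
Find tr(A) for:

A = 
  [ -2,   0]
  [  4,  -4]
-6

tr(A) = -2 + -4 = -6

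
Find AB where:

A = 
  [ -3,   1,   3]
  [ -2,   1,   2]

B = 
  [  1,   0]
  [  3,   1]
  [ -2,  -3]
A is 2×3 and B is 3×2, so AB is 2×2. Each entry is (row of A)·(column of B):
AB[1,1] = (-3)(1) + (1)(3) + (3)(-2) = -6
AB[1,2] = (-3)(0) + (1)(1) + (3)(-3) = -8
AB[2,1] = (-2)(1) + (1)(3) + (2)(-2) = -3
AB[2,2] = (-2)(0) + (1)(1) + (2)(-3) = -5

AB = 
  [ -6,  -8]
  [ -3,  -5]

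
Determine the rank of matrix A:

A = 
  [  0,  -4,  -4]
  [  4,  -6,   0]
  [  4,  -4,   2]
rank(A) = 2

Row reduce:
Swap R1 ↔ R2
R3 → R3 - (1)·R1
R3 → R3 + (1/2)·R2
REF = 
  [  4,  -6,   0]
  [  0,  -4,  -4]
  [  0,   0,   0]
Pivot columns: 1, 2 → 2 pivots.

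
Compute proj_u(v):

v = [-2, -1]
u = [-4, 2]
proj_u(v) = [-6/5, 3/5]

v·u = (-2)(-4) + (-1)(2) = 6
u·u = (-4)² + (2)² = 20
proj_u(v) = (v·u / u·u) × u = (6/20) × u = (3/10) × u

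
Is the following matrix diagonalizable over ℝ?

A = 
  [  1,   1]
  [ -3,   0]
No

tr(A) = 1, det(A) = 3
Characteristic polynomial: λ² - tr(A)λ + det(A) = λ² - λ + 3
λ² - λ + 3 = 0  ⇒  λ = (1 ± √((-1)² - 4·(3)))/2 = (1 ± √(-11))/2
  = (1 + i√11)/2,  (1 - i√11)/2
Eigenvalues: (1 + i√11)/2, (1 - i√11)/2  (≈ 0.5 + 1.658i, 0.5 - 1.658i)
Has complex eigenvalues (not diagonalizable over ℝ).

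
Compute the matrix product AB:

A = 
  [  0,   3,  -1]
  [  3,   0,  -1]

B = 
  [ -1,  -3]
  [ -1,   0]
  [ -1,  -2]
AB = 
  [ -2,   2]
  [ -2,  -7]

A is 2×3 and B is 3×2, so AB is 2×2. Each entry is (row of A)·(column of B):
AB[1,1] = (0)(-1) + (3)(-1) + (-1)(-1) = -2
AB[1,2] = (0)(-3) + (3)(0) + (-1)(-2) = 2
AB[2,1] = (3)(-1) + (0)(-1) + (-1)(-1) = -2
AB[2,2] = (3)(-3) + (0)(0) + (-1)(-2) = -7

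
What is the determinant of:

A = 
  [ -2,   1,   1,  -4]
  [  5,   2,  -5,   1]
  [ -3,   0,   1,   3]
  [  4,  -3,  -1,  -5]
Cofactor expansion along row 1: det(A) = a₁₁M₁₁ - a₁₂M₁₂ + a₁₃M₁₃ - a₁₄M₁₄

M₁₁ = det[[2, -5, 1]; [0, 1, 3]; [-3, -1, -5]]
  = (2)·((1)(-5) - (3)(-1)) - (-5)·((0)(-5) - (3)(-3)) + (1)·((0)(-1) - (1)(-3))
  = (2)(-2) - (-5)(9) + (1)(3)
  = 44
M₁₂ = det[[5, -5, 1]; [-3, 1, 3]; [4, -1, -5]]
  = (5)·((1)(-5) - (3)(-1)) - (-5)·((-3)(-5) - (3)(4)) + (1)·((-3)(-1) - (1)(4))
  = (5)(-2) - (-5)(3) + (1)(-1)
  = 4
M₁₃ = det[[5, 2, 1]; [-3, 0, 3]; [4, -3, -5]]
  = (5)·((0)(-5) - (3)(-3)) - (2)·((-3)(-5) - (3)(4)) + (1)·((-3)(-3) - (0)(4))
  = (5)(9) - (2)(3) + (1)(9)
  = 48
M₁₄ = det[[5, 2, -5]; [-3, 0, 1]; [4, -3, -1]]
  = (5)·((0)(-1) - (1)(-3)) - (2)·((-3)(-1) - (1)(4)) + (-5)·((-3)(-3) - (0)(4))
  = (5)(3) - (2)(-1) + (-5)(9)
  = -28

det(A) = (-2)(44) - (1)(4) + (1)(48) - (-4)(-28) = -156

det(A) = -156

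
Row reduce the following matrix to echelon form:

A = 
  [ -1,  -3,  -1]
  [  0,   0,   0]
Row operations:
No row operations needed (already in echelon form).

Resulting echelon form:
REF = 
  [ -1,  -3,  -1]
  [  0,   0,   0]

Rank = 1 (number of non-zero pivot rows).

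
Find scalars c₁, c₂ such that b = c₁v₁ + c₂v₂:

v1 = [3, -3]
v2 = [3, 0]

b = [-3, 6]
c1 = -2, c2 = 1

b = -2·v1 + 1·v2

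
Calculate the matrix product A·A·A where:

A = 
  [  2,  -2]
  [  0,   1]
A^3 = 
  [  8, -14]
  [  0,   1]

A² = A·A:
A²[1,1] = (2)(2) + (-2)(0) = 4
A²[1,2] = (2)(-2) + (-2)(1) = -6
A²[2,1] = (0)(2) + (1)(0) = 0
A²[2,2] = (0)(-2) + (1)(1) = 1
A² = 
  [  4,  -6]
  [  0,   1]

A^3 = A^2·A:
A^3[1,1] = (4)(2) + (-6)(0) = 8
A^3[1,2] = (4)(-2) + (-6)(1) = -14
A^3[2,1] = (0)(2) + (1)(0) = 0
A^3[2,2] = (0)(-2) + (1)(1) = 1
A^3 = 
  [  8, -14]
  [  0,   1]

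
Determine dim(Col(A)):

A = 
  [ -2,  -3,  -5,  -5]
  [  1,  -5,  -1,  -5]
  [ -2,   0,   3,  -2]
dim(Col(A)) = 3

Row reduce:
R2 → R2 + (1/2)·R1
R3 → R3 - (1)·R1
R3 → R3 + (6/13)·R2
REF = 
  [   -2,    -3,    -5,    -5]
  [    0, -13/2,  -7/2, -15/2]
  [    0,     0, 83/13, -6/13]
Pivot columns: 1, 2, 3 → 3 pivots.
dim(Col(A)) = number of pivot columns = 3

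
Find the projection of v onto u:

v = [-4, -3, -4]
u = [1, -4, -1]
v·u = (-4)(1) + (-3)(-4) + (-4)(-1) = 12
u·u = (1)² + (-4)² + (-1)² = 18
proj_u(v) = (v·u / u·u) × u = (12/18) × u = (2/3) × u

proj_u(v) = [2/3, -8/3, -2/3]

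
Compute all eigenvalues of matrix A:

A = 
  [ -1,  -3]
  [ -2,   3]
tr(A) = 2, det(A) = -9
Characteristic polynomial: λ² - tr(A)λ + det(A) = λ² - 2λ - 9
λ² - 2λ - 9 = 0  ⇒  λ = (2 ± √((-2)² - 4·(-9)))/2 = (2 ± √(40))/2
  = 1 + √10,  1 - √10

λ = 1 + √10, 1 - √10  (≈ 4.162, -2.162)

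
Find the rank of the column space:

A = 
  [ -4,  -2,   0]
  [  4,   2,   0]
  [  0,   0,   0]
Row reduce:
R2 → R2 + (1)·R1
REF = 
  [ -4,  -2,   0]
  [  0,   0,   0]
  [  0,   0,   0]
Pivot columns: 1 → 1 pivot.
dim(Col(A)) = number of pivot columns = 1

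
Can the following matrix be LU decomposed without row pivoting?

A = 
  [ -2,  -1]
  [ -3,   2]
Yes.
A[1,1] = -2 ≠ 0, so Gaussian elimination proceeds without a row swap: multiplier ℓ₂₁ = (-3)/(-2) = 3/2, and U[2,2] = 2 - (3/2)(-1) = 7/2.
L = 
  [  1,   0]
  [3/2,   1]
U = 
  [ -2,  -1]
  [  0, 7/2]
Check row 2 of LU: [(3/2)(-2), (3/2)(-1) + (7/2)] = [-3, 2] = row 2 of A ✓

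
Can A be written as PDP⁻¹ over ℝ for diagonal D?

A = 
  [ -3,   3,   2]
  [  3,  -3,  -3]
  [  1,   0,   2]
Yes

Characteristic polynomial: det(λI - A) = λ³ + 4λ² - 14λ + 3
By the rational root theorem any rational root is an integer dividing 3; none of those is a root, so p(λ) has no rational roots and hence (being an irreducible cubic) no repeated roots.
Discriminant of the cubic: Δ = 10077
Δ > 0 ⇒ three distinct real eigenvalues: λ ≈ -6.298, 0.2303, 2.068
Three distinct real eigenvalues, so A has 3 independent eigenvectors.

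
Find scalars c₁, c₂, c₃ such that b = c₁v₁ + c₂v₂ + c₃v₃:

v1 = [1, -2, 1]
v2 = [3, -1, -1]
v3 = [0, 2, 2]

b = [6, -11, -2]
c1 = 3, c2 = 1, c3 = -2

b = 3·v1 + 1·v2 + -2·v3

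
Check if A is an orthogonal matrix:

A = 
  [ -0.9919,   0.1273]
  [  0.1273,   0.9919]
Yes

AᵀA = 
  [  1.0001,   0]
  [  0,   1.0001]
≈ I (equal to I up to the 4-dp rounding of the entries)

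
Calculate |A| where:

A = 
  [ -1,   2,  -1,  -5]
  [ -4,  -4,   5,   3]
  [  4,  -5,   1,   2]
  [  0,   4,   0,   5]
327

Cofactor expansion along row 1: det(A) = a₁₁M₁₁ - a₁₂M₁₂ + a₁₃M₁₃ - a₁₄M₁₄

M₁₁ = det[[-4, 5, 3]; [-5, 1, 2]; [4, 0, 5]]
  = (-4)·((1)(5) - (2)(0)) - (5)·((-5)(5) - (2)(4)) + (3)·((-5)(0) - (1)(4))
  = (-4)(5) - (5)(-33) + (3)(-4)
  = 133
M₁₂ = det[[-4, 5, 3]; [4, 1, 2]; [0, 0, 5]]
  = (-4)·((1)(5) - (2)(0)) - (5)·((4)(5) - (2)(0)) + (3)·((4)(0) - (1)(0))
  = (-4)(5) - (5)(20) + (3)(0)
  = -120
M₁₃ = det[[-4, -4, 3]; [4, -5, 2]; [0, 4, 5]]
  = (-4)·((-5)(5) - (2)(4)) - (-4)·((4)(5) - (2)(0)) + (3)·((4)(4) - (-5)(0))
  = (-4)(-33) - (-4)(20) + (3)(16)
  = 260
M₁₄ = det[[-4, -4, 5]; [4, -5, 1]; [0, 4, 0]]
  = (-4)·((-5)(0) - (1)(4)) - (-4)·((4)(0) - (1)(0)) + (5)·((4)(4) - (-5)(0))
  = (-4)(-4) - (-4)(0) + (5)(16)
  = 96

det(A) = (-1)(133) - (2)(-120) + (-1)(260) - (-5)(96) = 327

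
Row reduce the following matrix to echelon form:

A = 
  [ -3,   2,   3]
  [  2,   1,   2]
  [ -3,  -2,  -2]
Row operations:
R2 → R2 + (2/3)·R1
R3 → R3 - (1)·R1
R3 → R3 + (12/7)·R2

Resulting echelon form:
REF = 
  [  -3,    2,    3]
  [   0,  7/3,    4]
  [   0,    0, 13/7]

Rank = 3 (number of non-zero pivot rows).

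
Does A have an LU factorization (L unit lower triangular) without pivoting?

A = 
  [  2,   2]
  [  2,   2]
Yes.
A[1,1] = 2 ≠ 0, so Gaussian elimination proceeds without a row swap: multiplier ℓ₂₁ = (2)/(2) = 1, and U[2,2] = 2 - (1)(2) = 0.
L = 
  [  1,   0]
  [  1,   1]
U = 
  [  2,   2]
  [  0,   0]
Check row 2 of LU: [(1)(2), (1)(2) + 0] = [2, 2] = row 2 of A ✓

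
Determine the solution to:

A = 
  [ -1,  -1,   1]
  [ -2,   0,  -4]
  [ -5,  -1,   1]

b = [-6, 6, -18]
Row reduce the augmented matrix [A|b]:
R2 → R2 - (2)·R1
R3 → R3 - (5)·R1
R3 → R3 - (2)·R2
REF = 
  [ -1,  -1,   1,  -6]
  [  0,   2,  -6,  18]
  [  0,   0,   8, -24]

Back-substitution:
x₃ = (-24) / 8 = -3
x₂ = (18 - (-6)(-3)) / 2 = 0
x₁ = (-6 - (-1)(0) - (1)(-3)) / (-1) = 3

x = [3, 0, -3]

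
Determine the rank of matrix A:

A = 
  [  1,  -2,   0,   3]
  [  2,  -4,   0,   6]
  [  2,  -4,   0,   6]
rank(A) = 1

Row reduce:
R2 → R2 - (2)·R1
R3 → R3 - (2)·R1
REF = 
  [  1,  -2,   0,   3]
  [  0,   0,   0,   0]
  [  0,   0,   0,   0]
Pivot columns: 1 → 1 pivot.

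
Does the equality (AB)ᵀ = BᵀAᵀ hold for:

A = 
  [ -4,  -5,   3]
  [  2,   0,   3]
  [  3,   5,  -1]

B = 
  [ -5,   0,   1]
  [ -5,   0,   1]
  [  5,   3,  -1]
Yes

(AB)ᵀ = 
  [ 60,   5, -45]
  [  9,   9,  -3]
  [-12,  -1,   9]

BᵀAᵀ = 
  [ 60,   5, -45]
  [  9,   9,  -3]
  [-12,  -1,   9]

Both sides are equal — this is the standard identity (AB)ᵀ = BᵀAᵀ, which holds for all A, B.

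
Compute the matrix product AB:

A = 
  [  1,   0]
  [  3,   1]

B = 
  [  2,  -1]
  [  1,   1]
AB = 
  [  2,  -1]
  [  7,  -2]

A is 2×2 and B is 2×2, so AB is 2×2. Each entry is (row of A)·(column of B):
AB[1,1] = (1)(2) + (0)(1) = 2
AB[1,2] = (1)(-1) + (0)(1) = -1
AB[2,1] = (3)(2) + (1)(1) = 7
AB[2,2] = (3)(-1) + (1)(1) = -2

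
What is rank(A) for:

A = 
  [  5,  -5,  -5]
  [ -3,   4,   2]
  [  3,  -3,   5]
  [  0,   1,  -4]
rank(A) = 3

Row reduce:
R2 → R2 + (3/5)·R1
R3 → R3 - (3/5)·R1
R4 → R4 - (1)·R2
R4 → R4 + (3/8)·R3
REF = 
  [  5,  -5,  -5]
  [  0,   1,  -1]
  [  0,   0,   8]
  [  0,   0,   0]
Pivot columns: 1, 2, 3 → 3 pivots.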